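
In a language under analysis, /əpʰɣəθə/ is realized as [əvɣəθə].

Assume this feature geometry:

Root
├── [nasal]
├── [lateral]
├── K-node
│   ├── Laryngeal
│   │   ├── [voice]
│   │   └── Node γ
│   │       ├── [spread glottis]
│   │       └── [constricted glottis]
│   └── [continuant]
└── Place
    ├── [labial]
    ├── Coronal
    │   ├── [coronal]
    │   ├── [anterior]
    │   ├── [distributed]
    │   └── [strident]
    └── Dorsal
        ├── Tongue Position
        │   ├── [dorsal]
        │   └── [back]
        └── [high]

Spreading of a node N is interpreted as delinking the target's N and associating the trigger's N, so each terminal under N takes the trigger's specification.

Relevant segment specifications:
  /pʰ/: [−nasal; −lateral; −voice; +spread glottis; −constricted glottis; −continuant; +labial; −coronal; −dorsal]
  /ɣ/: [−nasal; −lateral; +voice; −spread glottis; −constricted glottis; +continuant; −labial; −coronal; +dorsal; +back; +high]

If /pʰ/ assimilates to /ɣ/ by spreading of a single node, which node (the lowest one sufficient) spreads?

The alternation /pʰ/ → [v] changes [voice], [spread glottis], [continuant] and nothing else.
In this geometry the lowest node dominating all of them is K-node: every daughter of K-node dominates only a proper subset, so no lower node suffices.
Spreading K-node from /ɣ/ overwrites each of those terminals with /ɣ/'s values, yielding exactly [v].
Had Root spread, [labial], [dorsal] would have taken /ɣ/'s values; they stay as in /pʰ/, confirming the spreading constituent is exactly K-node.

K-node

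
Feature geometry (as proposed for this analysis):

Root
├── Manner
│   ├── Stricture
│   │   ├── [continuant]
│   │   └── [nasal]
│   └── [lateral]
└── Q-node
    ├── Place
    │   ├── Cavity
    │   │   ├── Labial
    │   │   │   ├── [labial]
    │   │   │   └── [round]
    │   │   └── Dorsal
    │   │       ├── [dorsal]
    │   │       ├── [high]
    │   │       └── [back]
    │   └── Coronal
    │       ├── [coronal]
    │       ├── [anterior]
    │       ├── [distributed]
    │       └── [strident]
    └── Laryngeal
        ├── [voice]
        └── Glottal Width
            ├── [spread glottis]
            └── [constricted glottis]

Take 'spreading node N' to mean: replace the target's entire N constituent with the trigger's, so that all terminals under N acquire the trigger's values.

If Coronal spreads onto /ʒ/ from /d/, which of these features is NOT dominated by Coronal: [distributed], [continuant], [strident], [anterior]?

[continuant]

Under this geometry, Coronal contains [coronal], [anterior], [distributed], [strident].
[anterior], [distributed], [strident] all lie under Coronal, so they are overwritten when Coronal spreads.
[continuant] is not within the Coronal subtree (it hangs from Stricture), so /ʒ/'s [continuant] value survives.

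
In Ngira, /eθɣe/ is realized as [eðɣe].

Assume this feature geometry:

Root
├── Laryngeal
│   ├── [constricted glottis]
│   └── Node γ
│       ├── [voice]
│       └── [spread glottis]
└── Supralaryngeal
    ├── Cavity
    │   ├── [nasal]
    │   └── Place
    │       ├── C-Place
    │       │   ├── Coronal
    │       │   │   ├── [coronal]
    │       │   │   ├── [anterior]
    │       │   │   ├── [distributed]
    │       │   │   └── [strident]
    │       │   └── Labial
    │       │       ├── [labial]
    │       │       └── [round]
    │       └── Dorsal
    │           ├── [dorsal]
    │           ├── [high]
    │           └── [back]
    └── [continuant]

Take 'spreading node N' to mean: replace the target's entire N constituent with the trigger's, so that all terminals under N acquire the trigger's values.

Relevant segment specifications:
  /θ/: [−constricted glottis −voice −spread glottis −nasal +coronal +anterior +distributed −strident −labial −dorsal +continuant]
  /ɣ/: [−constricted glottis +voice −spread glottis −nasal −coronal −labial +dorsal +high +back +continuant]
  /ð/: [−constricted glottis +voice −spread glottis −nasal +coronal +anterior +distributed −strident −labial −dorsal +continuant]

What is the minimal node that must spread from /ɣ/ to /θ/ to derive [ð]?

[voice]

The alternation /θ/ → [ð] changes [voice] and nothing else.
Since just one terminal is affected and it takes /ɣ/'s value, spreading the terminal [voice] alone is sufficient and minimal.
Features on which the two segments disagree outside [voice], such as [coronal], [dorsal], are unchanged — nothing dominating them spread, and [voice] is the minimal sufficient constituent.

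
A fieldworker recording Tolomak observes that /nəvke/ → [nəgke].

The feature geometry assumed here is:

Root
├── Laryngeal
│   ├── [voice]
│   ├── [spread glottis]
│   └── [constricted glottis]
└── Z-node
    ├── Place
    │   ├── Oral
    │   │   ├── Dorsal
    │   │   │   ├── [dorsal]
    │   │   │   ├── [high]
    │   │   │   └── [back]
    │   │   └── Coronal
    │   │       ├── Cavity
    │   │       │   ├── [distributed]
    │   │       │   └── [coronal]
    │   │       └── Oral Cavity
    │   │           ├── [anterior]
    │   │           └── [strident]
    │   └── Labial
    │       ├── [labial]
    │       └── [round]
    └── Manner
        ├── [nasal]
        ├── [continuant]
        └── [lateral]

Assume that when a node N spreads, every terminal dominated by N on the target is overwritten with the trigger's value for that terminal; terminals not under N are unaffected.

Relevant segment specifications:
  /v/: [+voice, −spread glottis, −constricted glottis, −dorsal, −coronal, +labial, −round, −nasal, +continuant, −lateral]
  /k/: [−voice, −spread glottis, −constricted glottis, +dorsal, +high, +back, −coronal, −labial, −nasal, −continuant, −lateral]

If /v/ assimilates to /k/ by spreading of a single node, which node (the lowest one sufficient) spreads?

/v/ and [g] differ in [continuant], [labial], [round], [dorsal], [high], [back]; every other specified feature is identical.
These terminals are all dominated by Z-node, and no proper subconstituent of Z-node covers them all; Z-node is their lowest common ancestor.
If Z-node spreads, every terminal under it takes /k/'s value, producing [g] as observed.
Since [voice] is preserved even though /k/ disagrees there, no node above Z-node spread.

Z-node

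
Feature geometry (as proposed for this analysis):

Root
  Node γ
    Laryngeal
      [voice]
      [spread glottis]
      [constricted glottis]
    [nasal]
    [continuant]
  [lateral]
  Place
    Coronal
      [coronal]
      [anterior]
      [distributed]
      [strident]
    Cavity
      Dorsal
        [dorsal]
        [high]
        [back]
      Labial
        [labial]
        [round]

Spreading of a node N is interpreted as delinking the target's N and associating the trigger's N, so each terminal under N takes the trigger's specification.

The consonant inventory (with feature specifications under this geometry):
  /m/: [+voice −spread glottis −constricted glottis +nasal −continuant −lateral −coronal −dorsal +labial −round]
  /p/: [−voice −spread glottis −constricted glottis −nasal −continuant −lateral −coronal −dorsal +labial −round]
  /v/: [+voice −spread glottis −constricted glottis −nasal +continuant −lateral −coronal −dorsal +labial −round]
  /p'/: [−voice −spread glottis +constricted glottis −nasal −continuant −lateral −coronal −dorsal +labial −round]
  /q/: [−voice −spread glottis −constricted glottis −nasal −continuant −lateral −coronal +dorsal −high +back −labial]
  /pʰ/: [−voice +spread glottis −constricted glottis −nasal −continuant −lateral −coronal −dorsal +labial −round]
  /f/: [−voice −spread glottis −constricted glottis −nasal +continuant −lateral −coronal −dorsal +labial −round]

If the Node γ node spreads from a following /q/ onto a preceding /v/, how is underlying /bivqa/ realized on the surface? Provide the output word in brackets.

[bipqa]

The Node γ node dominates the terminals [voice], [spread glottis], [constricted glottis], [nasal], [continuant].
The target acquires /q/'s values for everything under Node γ — [−voice], [−spread glottis], [−constricted glottis], [−nasal], [−continuant] — while keeping its own [lateral], [coronal], [dorsal], ….
This feature bundle is that of [p], so /bivqa/ surfaces as [bipqa].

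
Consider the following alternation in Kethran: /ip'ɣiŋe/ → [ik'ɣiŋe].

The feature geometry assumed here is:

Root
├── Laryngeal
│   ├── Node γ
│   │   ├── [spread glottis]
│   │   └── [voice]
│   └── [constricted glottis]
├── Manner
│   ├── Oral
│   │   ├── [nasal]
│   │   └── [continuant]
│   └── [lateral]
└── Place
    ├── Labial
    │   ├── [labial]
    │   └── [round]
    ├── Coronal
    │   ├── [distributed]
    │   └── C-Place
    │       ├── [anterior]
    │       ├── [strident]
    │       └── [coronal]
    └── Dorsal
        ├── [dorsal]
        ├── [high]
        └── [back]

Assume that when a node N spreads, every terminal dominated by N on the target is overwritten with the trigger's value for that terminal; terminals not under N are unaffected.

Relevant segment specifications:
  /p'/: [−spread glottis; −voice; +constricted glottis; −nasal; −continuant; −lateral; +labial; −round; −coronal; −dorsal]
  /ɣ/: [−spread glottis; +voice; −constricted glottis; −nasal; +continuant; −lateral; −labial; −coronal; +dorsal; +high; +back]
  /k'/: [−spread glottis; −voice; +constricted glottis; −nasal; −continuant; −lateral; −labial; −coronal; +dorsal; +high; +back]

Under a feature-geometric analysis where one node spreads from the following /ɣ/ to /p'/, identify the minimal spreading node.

Comparing /p'/ with its surface form [k'], the features that change are [labial], [round], [dorsal], [high], [back].
In this geometry the lowest node dominating all of them is Place: every daughter of Place dominates only a proper subset, so no lower node suffices.
Spreading Place from /ɣ/ overwrites each of those terminals with /ɣ/'s values, yielding exactly [k'].
Had Root spread, [voice], [constricted glottis] would have taken /ɣ/'s values; they stay as in /p'/, confirming the spreading constituent is exactly Place.

Place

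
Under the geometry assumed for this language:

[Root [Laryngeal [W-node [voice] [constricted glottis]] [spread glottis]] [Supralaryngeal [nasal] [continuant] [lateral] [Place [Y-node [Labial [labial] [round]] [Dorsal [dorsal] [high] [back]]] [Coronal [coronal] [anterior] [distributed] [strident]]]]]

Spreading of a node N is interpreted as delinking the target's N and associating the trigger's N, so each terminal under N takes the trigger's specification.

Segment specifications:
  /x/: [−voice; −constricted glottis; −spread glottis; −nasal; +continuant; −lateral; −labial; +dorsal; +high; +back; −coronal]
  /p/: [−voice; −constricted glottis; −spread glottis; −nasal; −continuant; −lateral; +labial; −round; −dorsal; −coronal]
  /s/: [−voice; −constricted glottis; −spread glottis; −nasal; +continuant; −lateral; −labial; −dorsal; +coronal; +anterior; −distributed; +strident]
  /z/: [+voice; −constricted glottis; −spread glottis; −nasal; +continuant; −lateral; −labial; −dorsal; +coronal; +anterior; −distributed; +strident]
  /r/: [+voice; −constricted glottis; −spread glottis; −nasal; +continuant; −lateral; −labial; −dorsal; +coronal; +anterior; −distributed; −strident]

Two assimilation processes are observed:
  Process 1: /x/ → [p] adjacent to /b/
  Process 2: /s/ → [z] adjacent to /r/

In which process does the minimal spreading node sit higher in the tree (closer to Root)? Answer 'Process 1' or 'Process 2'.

Process 1: the features that change are [continuant], [labial], [round], [dorsal], [high], [back]; the minimal node is Supralaryngeal (depth 1).
In Process 2, [voice] changes, so the minimal spreading node is [voice] at depth 3.
Supralaryngeal (depth 1) sits above [voice] (depth 3), making Process 1 the one with the higher spreading node.

Process 1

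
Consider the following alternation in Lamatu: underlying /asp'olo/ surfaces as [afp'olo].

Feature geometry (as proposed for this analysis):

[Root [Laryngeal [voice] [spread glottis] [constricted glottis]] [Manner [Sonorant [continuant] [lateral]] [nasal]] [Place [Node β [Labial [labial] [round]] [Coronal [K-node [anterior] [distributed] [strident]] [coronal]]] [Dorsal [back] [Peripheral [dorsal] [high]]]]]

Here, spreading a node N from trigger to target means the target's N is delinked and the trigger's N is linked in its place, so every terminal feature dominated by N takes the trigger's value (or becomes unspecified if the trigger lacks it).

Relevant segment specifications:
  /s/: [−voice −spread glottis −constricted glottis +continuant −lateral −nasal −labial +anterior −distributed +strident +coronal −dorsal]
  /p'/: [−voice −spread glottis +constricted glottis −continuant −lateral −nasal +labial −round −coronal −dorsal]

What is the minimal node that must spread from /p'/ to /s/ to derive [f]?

The alternation /s/ → [f] changes [labial], [round], [coronal], [anterior], [distributed], [strident] and nothing else.
In this geometry the lowest node dominating all of them is Node β: every daughter of Node β dominates only a proper subset, so no lower node suffices.
Spreading Node β from /p'/ overwrites each of those terminals with /p'/'s values, yielding exactly [f].
Features on which the two segments disagree outside Node β, such as [constricted glottis], [continuant], are unchanged — nothing dominating them spread, and Node β is the minimal sufficient constituent.

Node β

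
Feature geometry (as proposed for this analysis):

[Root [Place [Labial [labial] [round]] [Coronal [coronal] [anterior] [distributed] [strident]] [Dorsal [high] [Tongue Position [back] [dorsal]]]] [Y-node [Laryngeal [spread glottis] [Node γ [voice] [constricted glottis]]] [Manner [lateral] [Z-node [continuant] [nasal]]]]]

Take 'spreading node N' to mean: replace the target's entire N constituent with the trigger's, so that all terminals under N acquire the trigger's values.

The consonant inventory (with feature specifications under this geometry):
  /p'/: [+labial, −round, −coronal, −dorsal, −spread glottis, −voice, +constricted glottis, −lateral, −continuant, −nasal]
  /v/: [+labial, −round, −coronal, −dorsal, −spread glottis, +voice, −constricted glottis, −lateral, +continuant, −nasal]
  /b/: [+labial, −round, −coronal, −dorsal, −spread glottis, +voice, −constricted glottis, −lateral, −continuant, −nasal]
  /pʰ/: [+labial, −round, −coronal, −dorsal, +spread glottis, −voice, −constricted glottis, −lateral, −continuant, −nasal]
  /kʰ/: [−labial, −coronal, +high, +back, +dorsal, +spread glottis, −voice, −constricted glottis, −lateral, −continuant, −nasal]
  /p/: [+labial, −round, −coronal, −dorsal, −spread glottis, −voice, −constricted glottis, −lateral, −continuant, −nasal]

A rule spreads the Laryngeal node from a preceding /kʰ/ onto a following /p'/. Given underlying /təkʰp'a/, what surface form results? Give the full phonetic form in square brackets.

[təkʰpʰa]

The Laryngeal node dominates the terminals [spread glottis], [voice], [constricted glottis].
Spreading Laryngeal from /kʰ/ onto /p'/ replaces those values with /kʰ/'s: [+spread glottis], [−voice], [−constricted glottis]. Features outside Laryngeal ([labial], [round], [coronal], …) stay as in /p'/.
Among the inventory, only /pʰ/ has exactly this specification, giving the surface form [təkʰpʰa].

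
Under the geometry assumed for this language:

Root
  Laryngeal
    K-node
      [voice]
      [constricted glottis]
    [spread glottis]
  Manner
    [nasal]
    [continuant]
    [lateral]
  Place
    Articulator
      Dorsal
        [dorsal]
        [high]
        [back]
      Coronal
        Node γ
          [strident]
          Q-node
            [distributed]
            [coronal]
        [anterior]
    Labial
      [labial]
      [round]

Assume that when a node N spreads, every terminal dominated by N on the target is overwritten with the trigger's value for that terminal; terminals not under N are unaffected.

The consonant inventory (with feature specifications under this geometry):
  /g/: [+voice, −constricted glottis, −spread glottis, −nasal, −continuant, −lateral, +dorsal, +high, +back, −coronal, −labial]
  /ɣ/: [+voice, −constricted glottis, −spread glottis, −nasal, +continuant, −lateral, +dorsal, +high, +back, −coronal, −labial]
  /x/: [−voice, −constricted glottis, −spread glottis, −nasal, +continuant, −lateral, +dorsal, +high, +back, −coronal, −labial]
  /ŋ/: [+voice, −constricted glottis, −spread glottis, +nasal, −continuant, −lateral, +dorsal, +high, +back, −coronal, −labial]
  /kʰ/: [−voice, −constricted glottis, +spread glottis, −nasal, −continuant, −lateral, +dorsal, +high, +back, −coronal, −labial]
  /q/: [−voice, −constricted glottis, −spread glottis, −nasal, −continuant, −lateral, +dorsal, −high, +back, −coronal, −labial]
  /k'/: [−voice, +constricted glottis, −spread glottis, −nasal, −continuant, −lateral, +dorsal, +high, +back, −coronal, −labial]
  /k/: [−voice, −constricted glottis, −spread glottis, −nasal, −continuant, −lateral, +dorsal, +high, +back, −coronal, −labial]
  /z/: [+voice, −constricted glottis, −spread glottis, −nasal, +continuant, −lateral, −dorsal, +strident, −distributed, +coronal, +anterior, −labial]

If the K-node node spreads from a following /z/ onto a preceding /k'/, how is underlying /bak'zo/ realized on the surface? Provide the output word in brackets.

K-node immediately or transitively dominates [voice], [constricted glottis].
Spreading K-node from /z/ onto /k'/ replaces those values with /z/'s: [+voice], [−constricted glottis]. Features outside K-node ([spread glottis], [nasal], [continuant], …) stay as in /k'/.
This feature bundle is that of [g], so /bak'zo/ surfaces as [bagzo].

[bagzo]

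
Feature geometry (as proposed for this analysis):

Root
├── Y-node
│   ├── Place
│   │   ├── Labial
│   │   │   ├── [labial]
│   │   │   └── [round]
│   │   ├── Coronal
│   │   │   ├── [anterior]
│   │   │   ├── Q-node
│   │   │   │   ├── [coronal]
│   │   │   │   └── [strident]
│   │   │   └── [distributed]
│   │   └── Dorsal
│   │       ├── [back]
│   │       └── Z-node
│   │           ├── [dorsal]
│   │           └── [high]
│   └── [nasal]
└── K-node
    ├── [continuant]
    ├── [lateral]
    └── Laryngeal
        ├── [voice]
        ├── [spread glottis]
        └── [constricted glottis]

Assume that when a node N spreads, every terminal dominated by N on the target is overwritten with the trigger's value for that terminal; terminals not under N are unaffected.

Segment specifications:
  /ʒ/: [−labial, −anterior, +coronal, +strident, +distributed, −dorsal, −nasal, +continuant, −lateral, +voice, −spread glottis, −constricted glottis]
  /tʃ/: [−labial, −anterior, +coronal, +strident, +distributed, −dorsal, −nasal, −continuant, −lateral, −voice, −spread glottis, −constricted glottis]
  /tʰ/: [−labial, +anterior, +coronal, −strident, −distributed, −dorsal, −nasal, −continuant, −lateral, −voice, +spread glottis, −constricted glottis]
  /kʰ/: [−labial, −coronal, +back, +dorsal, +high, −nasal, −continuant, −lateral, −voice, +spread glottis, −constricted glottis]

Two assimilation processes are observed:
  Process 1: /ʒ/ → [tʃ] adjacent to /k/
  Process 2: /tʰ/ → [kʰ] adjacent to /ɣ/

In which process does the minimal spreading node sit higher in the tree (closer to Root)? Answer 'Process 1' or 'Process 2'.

Process 1 alters [voice], [continuant]; the lowest common ancestor is K-node (depth 1 from Root).
In Process 2, [coronal], [anterior], [distributed], [strident], [dorsal], [high], [back] change, so the minimal spreading node is Place at depth 2.
K-node (depth 1) sits above Place (depth 2), making Process 1 the one with the higher spreading node.

Process 1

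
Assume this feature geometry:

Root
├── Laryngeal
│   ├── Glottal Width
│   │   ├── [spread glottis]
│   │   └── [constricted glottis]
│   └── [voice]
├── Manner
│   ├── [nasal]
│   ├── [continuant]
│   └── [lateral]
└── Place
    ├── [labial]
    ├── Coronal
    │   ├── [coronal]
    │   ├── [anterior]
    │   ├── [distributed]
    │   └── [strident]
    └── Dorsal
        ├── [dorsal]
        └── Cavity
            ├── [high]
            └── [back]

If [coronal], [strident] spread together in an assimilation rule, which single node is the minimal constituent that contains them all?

[coronal] is immediately dominated by Coronal.
[strident] is immediately dominated by Coronal.
The lowest node appearing on every path is Coronal; each proper daughter of Coronal fails to dominate at least one of the listed features.

Coronal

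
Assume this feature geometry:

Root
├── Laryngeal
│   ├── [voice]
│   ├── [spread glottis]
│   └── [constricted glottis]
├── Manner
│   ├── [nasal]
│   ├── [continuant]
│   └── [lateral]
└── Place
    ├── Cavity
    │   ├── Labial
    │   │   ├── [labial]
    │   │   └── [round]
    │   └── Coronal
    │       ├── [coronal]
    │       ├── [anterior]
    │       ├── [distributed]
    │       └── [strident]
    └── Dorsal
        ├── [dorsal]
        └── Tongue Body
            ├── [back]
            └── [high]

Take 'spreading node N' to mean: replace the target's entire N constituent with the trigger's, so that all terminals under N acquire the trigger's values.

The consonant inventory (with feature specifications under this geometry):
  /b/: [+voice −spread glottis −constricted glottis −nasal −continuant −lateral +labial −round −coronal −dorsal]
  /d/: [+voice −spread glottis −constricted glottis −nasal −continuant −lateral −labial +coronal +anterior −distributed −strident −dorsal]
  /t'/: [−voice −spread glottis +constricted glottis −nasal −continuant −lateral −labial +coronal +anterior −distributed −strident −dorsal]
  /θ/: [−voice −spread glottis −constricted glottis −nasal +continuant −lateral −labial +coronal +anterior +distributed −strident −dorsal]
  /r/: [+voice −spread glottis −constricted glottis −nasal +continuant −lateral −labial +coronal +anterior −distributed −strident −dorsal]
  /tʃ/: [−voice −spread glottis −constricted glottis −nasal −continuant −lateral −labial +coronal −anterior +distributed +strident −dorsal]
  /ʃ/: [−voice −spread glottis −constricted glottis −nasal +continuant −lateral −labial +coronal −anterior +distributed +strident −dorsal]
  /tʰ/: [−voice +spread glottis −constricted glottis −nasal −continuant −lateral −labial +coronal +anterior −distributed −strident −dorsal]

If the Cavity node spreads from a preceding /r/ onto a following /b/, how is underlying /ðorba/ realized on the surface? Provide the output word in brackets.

[ðorda]

Cavity immediately or transitively dominates [labial], [round], [coronal], [anterior], [distributed], [strident].
The target acquires /r/'s values for everything under Cavity — [−labial], [+coronal], [+anterior], [−distributed], [−strident] — while keeping its own [voice], [spread glottis], [constricted glottis], ….
This feature bundle is that of [d], so /ðorba/ surfaces as [ðorda].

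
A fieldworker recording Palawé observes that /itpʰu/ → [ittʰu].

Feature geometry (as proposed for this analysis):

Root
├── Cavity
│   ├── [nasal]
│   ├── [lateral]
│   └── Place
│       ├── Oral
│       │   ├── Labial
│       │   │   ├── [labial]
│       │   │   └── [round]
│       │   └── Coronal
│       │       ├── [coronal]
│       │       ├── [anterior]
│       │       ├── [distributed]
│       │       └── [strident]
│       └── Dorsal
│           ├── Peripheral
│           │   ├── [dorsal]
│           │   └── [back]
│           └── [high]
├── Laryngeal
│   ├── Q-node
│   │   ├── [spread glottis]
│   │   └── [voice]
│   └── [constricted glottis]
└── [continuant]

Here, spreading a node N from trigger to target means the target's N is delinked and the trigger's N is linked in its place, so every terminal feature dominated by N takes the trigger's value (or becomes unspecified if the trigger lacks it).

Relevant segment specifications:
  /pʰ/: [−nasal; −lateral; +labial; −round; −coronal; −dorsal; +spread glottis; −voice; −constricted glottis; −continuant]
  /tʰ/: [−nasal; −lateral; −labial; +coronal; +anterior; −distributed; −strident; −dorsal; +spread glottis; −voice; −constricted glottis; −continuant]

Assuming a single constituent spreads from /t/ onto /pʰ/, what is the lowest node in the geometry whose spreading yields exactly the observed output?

Oral

Feature comparison: [labial], [round], [coronal], [anterior], [distributed], [strident] differ between /pʰ/ and [tʰ]; the remaining terminals match.
In this geometry the lowest node dominating all of them is Oral: every daughter of Oral dominates only a proper subset, so no lower node suffices.
If Oral spreads, every terminal under it takes /t/'s value, producing [tʰ] as observed.
[spread glottis] stays as in /pʰ/ although /t/ differs there, so no node dominating it spread; among the remaining candidates Oral is the lowest that derives the output.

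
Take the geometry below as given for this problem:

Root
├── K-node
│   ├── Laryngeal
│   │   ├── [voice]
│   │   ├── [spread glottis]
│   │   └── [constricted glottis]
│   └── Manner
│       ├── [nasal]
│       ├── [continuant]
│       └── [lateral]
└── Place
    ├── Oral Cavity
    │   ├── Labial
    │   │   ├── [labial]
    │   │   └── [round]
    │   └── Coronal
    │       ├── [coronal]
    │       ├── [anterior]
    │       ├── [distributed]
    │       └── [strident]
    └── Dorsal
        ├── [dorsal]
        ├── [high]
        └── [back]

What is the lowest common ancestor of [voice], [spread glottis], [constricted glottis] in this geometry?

Laryngeal

[voice]: Root → K-node → Laryngeal → [voice].
[spread glottis]: Root → K-node → Laryngeal → [spread glottis].
[constricted glottis]: Root → K-node → Laryngeal → [constricted glottis].
The listed terminals split across distinct daughters of Laryngeal, so Laryngeal itself is the smallest node containing them all.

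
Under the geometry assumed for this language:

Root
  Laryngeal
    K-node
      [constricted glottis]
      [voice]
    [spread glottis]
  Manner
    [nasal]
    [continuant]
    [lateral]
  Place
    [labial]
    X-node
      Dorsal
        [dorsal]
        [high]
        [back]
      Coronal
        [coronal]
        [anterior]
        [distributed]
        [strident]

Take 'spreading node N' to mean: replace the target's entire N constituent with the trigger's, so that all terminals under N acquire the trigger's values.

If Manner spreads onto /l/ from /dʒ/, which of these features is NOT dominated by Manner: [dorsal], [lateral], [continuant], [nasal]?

The terminals dominated by Manner are [nasal], [continuant], [lateral].
Of the listed options, [continuant], [nasal], [lateral] are among these and would be overwritten by spreading Manner.
[dorsal] attaches under Dorsal, not under Manner, so /l/ retains its own value for [dorsal].

[dorsal]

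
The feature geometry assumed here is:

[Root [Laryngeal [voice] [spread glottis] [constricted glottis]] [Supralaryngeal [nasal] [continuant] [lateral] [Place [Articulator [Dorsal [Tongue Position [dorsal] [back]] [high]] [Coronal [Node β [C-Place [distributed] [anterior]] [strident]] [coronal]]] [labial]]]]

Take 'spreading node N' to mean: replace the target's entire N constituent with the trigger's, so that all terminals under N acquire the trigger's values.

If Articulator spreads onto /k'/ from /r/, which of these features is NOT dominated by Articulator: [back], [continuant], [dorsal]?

[continuant]

The terminals dominated by Articulator are [dorsal], [back], [high], [distributed], [anterior], [strident], [coronal].
Of the listed options, [dorsal], [back] are among these and would be overwritten by spreading Articulator.
[continuant] attaches under Supralaryngeal, not under Articulator, so /k'/ retains its own value for [continuant].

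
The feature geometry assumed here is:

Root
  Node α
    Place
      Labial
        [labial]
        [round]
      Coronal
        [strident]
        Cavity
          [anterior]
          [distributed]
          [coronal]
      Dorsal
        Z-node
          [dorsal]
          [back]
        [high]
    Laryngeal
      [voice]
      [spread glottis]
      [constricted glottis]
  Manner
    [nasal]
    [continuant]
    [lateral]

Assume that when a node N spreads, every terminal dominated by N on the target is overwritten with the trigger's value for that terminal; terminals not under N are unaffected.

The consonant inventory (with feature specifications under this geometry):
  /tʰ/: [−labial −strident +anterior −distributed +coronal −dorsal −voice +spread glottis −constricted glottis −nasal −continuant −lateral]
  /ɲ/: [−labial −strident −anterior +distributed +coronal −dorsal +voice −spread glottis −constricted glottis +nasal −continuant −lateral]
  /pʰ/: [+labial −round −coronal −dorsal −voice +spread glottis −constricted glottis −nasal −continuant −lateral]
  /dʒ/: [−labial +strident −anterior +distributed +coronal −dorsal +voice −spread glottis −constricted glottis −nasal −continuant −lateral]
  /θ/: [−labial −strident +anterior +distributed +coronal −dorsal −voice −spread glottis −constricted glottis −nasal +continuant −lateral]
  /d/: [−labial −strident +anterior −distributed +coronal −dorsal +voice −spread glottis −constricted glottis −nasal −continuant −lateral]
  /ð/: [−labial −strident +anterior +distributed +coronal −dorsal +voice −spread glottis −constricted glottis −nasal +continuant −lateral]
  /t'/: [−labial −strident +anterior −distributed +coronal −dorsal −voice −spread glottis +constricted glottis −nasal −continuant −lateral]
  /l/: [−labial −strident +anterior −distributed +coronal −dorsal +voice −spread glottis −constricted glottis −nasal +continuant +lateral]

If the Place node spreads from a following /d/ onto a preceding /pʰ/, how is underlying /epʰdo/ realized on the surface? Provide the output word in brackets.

The Place node dominates the terminals [labial], [round], [strident], [anterior], [distributed], [coronal], [dorsal], [back], [high].
After delinking /pʰ/'s Place and linking /d/'s, the affected terminals become [−labial], [−strident], [+anterior], [−distributed], [+coronal], [−dorsal]; [voice], [spread glottis], [constricted glottis], … (outside Place) are retained from /pʰ/.
This feature bundle is that of [tʰ], so /epʰdo/ surfaces as [etʰdo].

[etʰdo]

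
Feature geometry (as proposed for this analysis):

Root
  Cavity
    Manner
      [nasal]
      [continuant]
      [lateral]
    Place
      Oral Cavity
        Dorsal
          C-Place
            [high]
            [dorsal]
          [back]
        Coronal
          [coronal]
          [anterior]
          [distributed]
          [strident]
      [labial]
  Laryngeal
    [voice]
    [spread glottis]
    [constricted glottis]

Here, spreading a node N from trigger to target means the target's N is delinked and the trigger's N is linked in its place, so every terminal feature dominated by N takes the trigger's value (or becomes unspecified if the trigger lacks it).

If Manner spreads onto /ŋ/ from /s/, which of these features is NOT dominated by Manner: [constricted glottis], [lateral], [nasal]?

The terminals dominated by Manner are [nasal], [continuant], [lateral].
Of the listed options, [nasal], [lateral] are among these and would be overwritten by spreading Manner.
[constricted glottis] attaches under Laryngeal, not under Manner, so /ŋ/ retains its own value for [constricted glottis].

[constricted glottis]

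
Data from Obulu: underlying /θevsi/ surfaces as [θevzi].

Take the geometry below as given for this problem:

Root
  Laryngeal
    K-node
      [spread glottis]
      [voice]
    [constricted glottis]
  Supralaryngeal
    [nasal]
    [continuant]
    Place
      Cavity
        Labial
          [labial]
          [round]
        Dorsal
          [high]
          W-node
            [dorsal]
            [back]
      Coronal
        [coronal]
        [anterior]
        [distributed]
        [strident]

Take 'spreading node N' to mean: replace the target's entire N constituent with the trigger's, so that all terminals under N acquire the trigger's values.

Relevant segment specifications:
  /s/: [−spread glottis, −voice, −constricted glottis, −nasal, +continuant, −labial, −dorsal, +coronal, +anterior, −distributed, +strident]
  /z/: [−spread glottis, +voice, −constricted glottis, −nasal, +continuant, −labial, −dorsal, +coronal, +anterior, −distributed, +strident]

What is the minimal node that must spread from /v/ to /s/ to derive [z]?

/s/ and [z] differ in [voice]; every other specified feature is identical.
Since just one terminal is affected and it takes /v/'s value, spreading the terminal [voice] alone is sufficient and minimal.
Features on which the two segments disagree outside [voice], such as [labial], [coronal], are unchanged — nothing dominating them spread, and [voice] is the minimal sufficient constituent.

[voice]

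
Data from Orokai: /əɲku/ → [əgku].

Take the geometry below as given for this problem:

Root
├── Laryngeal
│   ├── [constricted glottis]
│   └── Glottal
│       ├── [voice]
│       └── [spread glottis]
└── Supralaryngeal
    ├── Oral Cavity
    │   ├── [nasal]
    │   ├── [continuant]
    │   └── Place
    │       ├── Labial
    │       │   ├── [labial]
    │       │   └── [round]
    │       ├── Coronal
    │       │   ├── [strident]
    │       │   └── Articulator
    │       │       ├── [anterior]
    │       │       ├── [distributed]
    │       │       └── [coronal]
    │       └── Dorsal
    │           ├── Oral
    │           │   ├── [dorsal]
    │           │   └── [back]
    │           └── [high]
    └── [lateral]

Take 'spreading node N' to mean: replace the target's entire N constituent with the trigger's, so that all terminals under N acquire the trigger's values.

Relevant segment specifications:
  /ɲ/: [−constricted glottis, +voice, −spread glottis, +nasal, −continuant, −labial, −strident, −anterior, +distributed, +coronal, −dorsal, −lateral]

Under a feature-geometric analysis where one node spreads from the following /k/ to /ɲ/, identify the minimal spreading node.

Oral Cavity

Comparing /ɲ/ with its surface form [g], the features that change are [nasal], [coronal], [anterior], [distributed], [strident], [dorsal], [high], [back].
Tracing each changed feature up the tree, the paths first meet at Oral Cavity; any lower node misses at least one of them.
Spreading Oral Cavity from /k/ overwrites each of those terminals with /k/'s values, yielding exactly [g].
[voice] stays as in /ɲ/ although /k/ differs there, so no node dominating it spread; among the remaining candidates Oral Cavity is the lowest that derives the output.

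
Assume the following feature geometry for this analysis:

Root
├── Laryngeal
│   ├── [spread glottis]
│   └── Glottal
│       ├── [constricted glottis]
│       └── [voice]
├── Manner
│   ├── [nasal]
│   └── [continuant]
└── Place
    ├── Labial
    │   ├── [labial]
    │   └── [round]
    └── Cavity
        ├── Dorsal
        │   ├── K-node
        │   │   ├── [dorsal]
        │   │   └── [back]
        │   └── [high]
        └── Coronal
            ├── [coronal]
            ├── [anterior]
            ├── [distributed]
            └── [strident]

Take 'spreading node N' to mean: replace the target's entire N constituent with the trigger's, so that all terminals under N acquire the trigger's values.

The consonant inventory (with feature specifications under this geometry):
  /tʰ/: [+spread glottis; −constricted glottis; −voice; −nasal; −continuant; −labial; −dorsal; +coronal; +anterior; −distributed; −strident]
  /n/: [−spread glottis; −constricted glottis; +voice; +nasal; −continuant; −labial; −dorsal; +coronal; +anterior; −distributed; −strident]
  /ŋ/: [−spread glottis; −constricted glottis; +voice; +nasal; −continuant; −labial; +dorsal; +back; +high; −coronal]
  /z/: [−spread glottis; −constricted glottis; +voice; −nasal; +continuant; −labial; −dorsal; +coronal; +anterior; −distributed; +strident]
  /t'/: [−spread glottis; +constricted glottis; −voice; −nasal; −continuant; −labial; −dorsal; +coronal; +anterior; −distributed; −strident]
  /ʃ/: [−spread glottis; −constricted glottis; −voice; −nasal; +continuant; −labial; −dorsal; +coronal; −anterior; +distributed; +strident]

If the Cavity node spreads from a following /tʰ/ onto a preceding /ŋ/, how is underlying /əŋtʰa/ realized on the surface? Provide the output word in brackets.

The Cavity node dominates the terminals [dorsal], [back], [high], [coronal], [anterior], [distributed], [strident].
After delinking /ŋ/'s Cavity and linking /tʰ/'s, the affected terminals become [−dorsal], [+coronal], [+anterior], [−distributed], [−strident]; [spread glottis], [constricted glottis], [voice], … (outside Cavity) are retained from /ŋ/.
Among the inventory, only /n/ has exactly this specification, giving the surface form [əntʰa].

[əntʰa]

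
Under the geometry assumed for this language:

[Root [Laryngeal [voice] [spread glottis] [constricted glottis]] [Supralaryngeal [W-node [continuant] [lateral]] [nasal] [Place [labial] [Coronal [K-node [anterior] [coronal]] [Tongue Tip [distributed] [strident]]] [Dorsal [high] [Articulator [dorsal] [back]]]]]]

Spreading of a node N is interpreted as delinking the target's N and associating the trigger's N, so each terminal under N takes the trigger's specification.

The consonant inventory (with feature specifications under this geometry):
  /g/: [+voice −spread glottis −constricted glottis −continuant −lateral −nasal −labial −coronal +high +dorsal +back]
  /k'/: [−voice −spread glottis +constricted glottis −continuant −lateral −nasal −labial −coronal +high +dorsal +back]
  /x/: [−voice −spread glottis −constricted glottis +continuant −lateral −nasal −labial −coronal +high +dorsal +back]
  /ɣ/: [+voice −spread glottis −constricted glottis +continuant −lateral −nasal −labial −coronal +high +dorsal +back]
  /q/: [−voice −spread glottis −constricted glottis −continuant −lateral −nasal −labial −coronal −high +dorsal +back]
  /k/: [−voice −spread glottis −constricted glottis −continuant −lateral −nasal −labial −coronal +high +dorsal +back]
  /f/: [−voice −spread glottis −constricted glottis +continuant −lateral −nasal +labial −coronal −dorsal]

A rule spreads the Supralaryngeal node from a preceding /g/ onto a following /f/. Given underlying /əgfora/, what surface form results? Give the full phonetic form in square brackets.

[əgkora]

Supralaryngeal immediately or transitively dominates [continuant], [lateral], [nasal], [labial], [anterior], [coronal], [distributed], [strident], [high], [dorsal], [back].
The target acquires /g/'s values for everything under Supralaryngeal — [−continuant], [−lateral], [−nasal], [−labial], [−coronal], [+high], [+dorsal], [+back] — while keeping its own [voice], [spread glottis], [constricted glottis].
The resulting bundle matches /k/ in the inventory; substituting it for /f/ gives [əgkora].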